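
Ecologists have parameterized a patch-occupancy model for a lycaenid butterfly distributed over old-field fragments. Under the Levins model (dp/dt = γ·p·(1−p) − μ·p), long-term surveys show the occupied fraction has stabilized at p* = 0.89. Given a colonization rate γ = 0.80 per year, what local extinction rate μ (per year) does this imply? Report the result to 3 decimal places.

0.088

At equilibrium γ(1−p*) = μ.
μ = 0.80 × (1 − 0.89) = 0.80 × 0.1100 = 0.0880.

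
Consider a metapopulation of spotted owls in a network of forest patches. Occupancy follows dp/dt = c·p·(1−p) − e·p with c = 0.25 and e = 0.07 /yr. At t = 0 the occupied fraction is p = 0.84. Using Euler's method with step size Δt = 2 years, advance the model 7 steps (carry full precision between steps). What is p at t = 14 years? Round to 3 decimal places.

Update rule: p ← p + [c·p·(1−p) − e·p]·Δt with Δt = 2.
  1  |  dp/dt·Δt = -0.050400  |  p_1 = 0.789600
  2  |  dp/dt·Δt = -0.027478  |  p_2 = 0.762122
  3  |  dp/dt·Δt = -0.016051  |  p_3 = 0.746071
  4  |  dp/dt·Δt = -0.009725  |  p_4 = 0.736346
  5  |  dp/dt·Δt = -0.006018  |  p_5 = 0.730328
  6  |  dp/dt·Δt = -0.003771  |  p_6 = 0.726556
  7  |  dp/dt·Δt = -0.002382  |  p_7 = 0.724175

0.724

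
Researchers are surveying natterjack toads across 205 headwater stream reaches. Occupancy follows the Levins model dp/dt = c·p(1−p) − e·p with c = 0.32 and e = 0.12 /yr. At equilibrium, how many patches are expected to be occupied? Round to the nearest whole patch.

128

p* = 1 − e/c = 1 − 0.12/0.32 = 0.6250.
Expected occupied patches = N × p* = 205 × 0.6250 = 128.12 ≈ 128.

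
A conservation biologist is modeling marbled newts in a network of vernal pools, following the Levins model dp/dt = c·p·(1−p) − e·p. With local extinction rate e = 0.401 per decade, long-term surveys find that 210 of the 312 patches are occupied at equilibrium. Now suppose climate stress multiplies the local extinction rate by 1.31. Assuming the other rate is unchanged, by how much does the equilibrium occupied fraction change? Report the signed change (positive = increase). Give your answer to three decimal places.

Observed p* = 210/312 = 0.67308.
Balance c(1−p*) = e gives c = e/(1 − 0.67308) = 0.401/0.32692 = 1.22660.
New p* = 1 − e/c = 1 − 0.52531/1.22660 = 0.57173.
Δp* = 0.57173 − 0.67308 = -0.10135.

-0.101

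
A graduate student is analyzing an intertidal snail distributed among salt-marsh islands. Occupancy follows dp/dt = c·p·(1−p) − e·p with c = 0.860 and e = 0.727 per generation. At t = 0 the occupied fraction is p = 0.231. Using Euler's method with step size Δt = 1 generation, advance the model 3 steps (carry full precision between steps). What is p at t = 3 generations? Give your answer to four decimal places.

Update rule: p ← p + [c·p·(1−p) − e·p]·Δt with Δt = 1.
t = 1: p = 0.23100 + (-0.01517) = 0.21583
t = 2: p = 0.21583 + (-0.01136) = 0.20448
t = 3: p = 0.20448 + (-0.00876) = 0.19571

0.1957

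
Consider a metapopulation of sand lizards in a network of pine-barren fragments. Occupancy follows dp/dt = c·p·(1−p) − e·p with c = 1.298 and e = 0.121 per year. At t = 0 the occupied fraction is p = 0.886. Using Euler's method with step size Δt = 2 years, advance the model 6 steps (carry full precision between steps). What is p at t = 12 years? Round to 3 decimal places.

0.776

Update rule: p ← p + [c·p·(1−p) − e·p]·Δt with Δt = 2.
p: 0.88600 → 0.93379  (Δp = +0.04779)
p: 0.93379 → 0.86831  (Δp = -0.06549)
p: 0.86831 → 0.95503  (Δp = +0.08672)
p: 0.95503 → 0.83541  (Δp = -0.11962)
p: 0.83541 → 0.99019  (Δp = +0.15479)
p: 0.99019 → 0.77577  (Δp = -0.21442)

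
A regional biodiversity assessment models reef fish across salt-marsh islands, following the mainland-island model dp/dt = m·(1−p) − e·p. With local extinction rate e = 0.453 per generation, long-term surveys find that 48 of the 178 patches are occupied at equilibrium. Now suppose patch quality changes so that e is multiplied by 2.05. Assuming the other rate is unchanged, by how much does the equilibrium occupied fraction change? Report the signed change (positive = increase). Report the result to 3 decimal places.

-0.117

Observed p* = 48/178 = 0.26966.
Balance m(1−p*) = e·p* gives m = e·p*/(1−p*) = 0.453×0.26966/0.73034 = 0.16726.
New p* = m/(m+e) = 0.16726/(0.16726+0.92865) = 0.15262.
Δp* = 0.15262 − 0.26966 = -0.11704.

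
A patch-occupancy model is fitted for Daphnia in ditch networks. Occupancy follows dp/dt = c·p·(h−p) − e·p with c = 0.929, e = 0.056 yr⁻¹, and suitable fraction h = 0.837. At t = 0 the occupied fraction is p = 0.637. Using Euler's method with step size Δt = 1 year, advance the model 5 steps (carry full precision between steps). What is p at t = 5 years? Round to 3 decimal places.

0.776

Update rule: p ← p + [c·p·(h−p) − e·p]·Δt with Δt = 1.
step 1: Δp = +0.08268, p = 0.71968
step 2: Δp = +0.03813, p = 0.75782
step 3: Δp = +0.01331, p = 0.77113
step 4: Δp = +0.00401, p = 0.77513
step 5: Δp = +0.00114, p = 0.77628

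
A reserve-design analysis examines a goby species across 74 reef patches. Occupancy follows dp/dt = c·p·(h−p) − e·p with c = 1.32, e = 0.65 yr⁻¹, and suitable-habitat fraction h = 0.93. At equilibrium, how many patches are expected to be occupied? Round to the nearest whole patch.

p* = h − e/c = 0.93 − 0.4924 = 0.4376.
Expected occupied patches = N × p* = 74 × 0.4376 = 32.38 ≈ 32.

32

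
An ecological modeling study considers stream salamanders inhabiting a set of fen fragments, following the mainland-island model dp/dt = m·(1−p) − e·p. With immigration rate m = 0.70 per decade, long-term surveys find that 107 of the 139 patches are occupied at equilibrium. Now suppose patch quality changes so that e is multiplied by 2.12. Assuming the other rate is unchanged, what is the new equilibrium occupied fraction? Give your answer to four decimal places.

Observed p* = 107/139 = 0.76978.
Balance m(1−p*) = e·p* gives e = m(1−p*)/p* = 0.70×0.23022/0.76978 = 0.20935.
New p* = m/(m+e) = 0.70000/(0.70000+0.44382) = 0.61198.

0.6120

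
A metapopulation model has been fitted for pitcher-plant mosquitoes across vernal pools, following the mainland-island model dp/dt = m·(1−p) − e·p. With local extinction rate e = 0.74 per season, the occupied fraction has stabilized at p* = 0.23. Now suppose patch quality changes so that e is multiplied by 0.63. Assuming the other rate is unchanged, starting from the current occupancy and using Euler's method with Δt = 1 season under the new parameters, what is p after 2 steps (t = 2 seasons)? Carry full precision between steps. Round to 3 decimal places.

Balance m(1−p*) = e·p* gives m = e·p*/(1−p*) = 0.74×0.23000/0.77000 = 0.22104.
Starting from p₀ = 0.23000; update p ← p + (dp/dt)·Δt with the new parameters.
step 1: Δp = +0.06297, p = 0.29297
step 2: Δp = +0.01970, p = 0.31267

0.313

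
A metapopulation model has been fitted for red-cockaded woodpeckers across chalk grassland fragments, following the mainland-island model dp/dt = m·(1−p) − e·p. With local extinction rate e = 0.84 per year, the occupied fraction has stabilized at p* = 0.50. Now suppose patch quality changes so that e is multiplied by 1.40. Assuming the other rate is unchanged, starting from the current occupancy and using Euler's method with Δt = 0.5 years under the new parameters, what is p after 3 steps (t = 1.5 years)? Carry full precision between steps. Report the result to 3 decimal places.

0.417

Balance m(1−p*) = e·p* gives m = e·p*/(1−p*) = 0.84×0.50000/0.50000 = 0.84000.
Starting from p₀ = 0.50000; update p ← p + (dp/dt)·Δt with the new parameters.
  1  |  dp/dt·Δt = -0.084000  |  p_1 = 0.416000
  2  |  dp/dt·Δt = +0.000672  |  p_2 = 0.416672
  3  |  dp/dt·Δt = -0.000005  |  p_3 = 0.416667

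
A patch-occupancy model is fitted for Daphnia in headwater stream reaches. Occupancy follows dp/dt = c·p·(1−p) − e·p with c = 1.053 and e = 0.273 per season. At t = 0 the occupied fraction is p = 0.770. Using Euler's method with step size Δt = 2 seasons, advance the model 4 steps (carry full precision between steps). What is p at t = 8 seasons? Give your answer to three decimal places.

0.744

Update rule: p ← p + [c·p·(1−p) − e·p]·Δt with Δt = 2.
step 1: Δp = -0.04745, p = 0.72255
step 2: Δp = +0.02768, p = 0.75023
step 3: Δp = -0.01499, p = 0.73524
step 4: Δp = +0.00852, p = 0.74376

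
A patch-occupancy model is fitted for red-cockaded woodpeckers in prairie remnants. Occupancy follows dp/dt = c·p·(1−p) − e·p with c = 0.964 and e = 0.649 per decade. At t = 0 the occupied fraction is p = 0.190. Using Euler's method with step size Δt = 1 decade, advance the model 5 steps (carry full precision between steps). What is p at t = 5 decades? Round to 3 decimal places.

Update rule: p ← p + [c·p·(1−p) − e·p]·Δt with Δt = 1.
  1  |  dp/dt·Δt = +0.025050  |  p_1 = 0.215050
  2  |  dp/dt·Δt = +0.023159  |  p_2 = 0.238209
  3  |  dp/dt·Δt = +0.020335  |  p_3 = 0.258544
  4  |  dp/dt·Δt = +0.017003  |  p_4 = 0.275547
  5  |  dp/dt·Δt = +0.013605  |  p_5 = 0.289151

0.289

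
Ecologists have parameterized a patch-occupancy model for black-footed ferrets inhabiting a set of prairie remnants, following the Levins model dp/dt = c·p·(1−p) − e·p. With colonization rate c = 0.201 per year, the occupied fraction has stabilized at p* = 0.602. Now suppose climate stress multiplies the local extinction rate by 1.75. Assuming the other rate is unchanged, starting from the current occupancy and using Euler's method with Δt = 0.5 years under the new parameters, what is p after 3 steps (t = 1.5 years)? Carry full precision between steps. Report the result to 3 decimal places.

0.552

Balance c(1−p*) = e gives e = 0.201×(1 − 0.60200) = 0.08000.
Starting from p₀ = 0.60200; update p ← p + (dp/dt)·Δt with the new parameters.
t = 0.5: p = 0.60200 + (-0.01806) = 0.58394
t = 1: p = 0.58394 + (-0.01646) = 0.56748
t = 1.5: p = 0.56748 + (-0.01506) = 0.55243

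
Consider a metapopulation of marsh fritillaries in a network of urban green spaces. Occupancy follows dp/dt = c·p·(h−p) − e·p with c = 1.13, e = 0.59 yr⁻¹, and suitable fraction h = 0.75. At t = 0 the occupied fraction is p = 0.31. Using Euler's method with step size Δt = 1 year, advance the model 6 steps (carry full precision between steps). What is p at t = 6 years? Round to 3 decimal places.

Update rule: p ← p + [c·p·(h−p) − e·p]·Δt with Δt = 1.
t = 1: p = 0.31000 + (-0.02877) = 0.28123
t = 2: p = 0.28123 + (-0.01696) = 0.26428
t = 3: p = 0.26428 + (-0.01087) = 0.25341
t = 4: p = 0.25341 + (-0.00731) = 0.24610
t = 5: p = 0.24610 + (-0.00507) = 0.24103
t = 6: p = 0.24103 + (-0.00358) = 0.23745

0.237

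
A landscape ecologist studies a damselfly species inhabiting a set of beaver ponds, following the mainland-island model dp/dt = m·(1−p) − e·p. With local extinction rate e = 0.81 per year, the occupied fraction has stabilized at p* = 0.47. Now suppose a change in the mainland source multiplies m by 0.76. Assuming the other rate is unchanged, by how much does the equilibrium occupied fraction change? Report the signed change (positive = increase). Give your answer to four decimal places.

Balance m(1−p*) = e·p* gives m = e·p*/(1−p*) = 0.81×0.47000/0.53000 = 0.71830.
New p* = m/(m+e) = 0.54591/(0.54591+0.81000) = 0.40262.
Δp* = 0.40262 − 0.47000 = -0.06738.

-0.0674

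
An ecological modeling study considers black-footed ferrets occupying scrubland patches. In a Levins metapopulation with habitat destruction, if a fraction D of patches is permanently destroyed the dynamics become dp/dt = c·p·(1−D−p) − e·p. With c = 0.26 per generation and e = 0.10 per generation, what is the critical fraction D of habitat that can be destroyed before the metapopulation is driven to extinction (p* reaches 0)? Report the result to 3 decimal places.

The nontrivial equilibrium is p* = (1−D) − e/c; extinction occurs when this hits zero.
So D_crit = 1 − e/c = 1 − 0.10/0.26 = 1 − 0.3846 = 0.6154.
This equals the undisturbed p*, a classic result of Lande's extension.

0.615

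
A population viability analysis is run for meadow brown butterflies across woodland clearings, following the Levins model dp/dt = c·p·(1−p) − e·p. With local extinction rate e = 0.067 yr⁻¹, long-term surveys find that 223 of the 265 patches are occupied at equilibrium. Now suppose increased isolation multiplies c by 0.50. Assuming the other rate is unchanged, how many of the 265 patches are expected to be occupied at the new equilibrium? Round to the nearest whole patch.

Observed p* = 223/265 = 0.84151.
Balance c(1−p*) = e gives c = e/(1 − 0.84151) = 0.067/0.15849 = 0.42274.
New p* = 1 − e/c = 1 − 0.06700/0.21137 = 0.68302.
Expected occupied = 265 × 0.68302 = 181.00 ≈ 181.

181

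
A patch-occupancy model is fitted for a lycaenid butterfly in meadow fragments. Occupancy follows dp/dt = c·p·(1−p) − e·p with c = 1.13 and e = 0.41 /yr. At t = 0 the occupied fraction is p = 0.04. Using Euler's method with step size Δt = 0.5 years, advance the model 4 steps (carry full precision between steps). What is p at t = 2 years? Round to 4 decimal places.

0.1227

Update rule: p ← p + [c·p·(1−p) − e·p]·Δt with Δt = 0.5.
step 1: Δp = +0.01350, p = 0.05350
step 2: Δp = +0.01764, p = 0.07114
step 3: Δp = +0.02275, p = 0.09389
step 4: Δp = +0.02882, p = 0.12271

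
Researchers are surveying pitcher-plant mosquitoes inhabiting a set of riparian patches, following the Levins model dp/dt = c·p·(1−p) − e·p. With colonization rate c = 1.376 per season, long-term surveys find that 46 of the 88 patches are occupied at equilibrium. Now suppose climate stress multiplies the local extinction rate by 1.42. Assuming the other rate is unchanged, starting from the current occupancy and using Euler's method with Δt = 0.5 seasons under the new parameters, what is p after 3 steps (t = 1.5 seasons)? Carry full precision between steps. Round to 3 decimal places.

Observed p* = 46/88 = 0.52273.
Balance c(1−p*) = e gives e = 1.376×(1 − 0.52273) = 0.65673.
Starting from p₀ = 0.52273; update p ← p + (dp/dt)·Δt with the new parameters.
p: 0.52273 → 0.45064  (Δp = -0.07209)
p: 0.45064 → 0.41084  (Δp = -0.03980)
p: 0.41084 → 0.38581  (Δp = -0.02503)

0.386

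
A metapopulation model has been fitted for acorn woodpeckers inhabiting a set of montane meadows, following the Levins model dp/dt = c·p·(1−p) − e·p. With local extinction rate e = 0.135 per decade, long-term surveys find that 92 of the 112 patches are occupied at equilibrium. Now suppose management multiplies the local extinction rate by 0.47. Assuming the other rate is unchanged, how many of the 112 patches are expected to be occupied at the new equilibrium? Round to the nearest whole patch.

103

Observed p* = 92/112 = 0.82143.
Balance c(1−p*) = e gives c = e/(1 − 0.82143) = 0.135/0.17857 = 0.75601.
New p* = 1 − e/c = 1 − 0.06345/0.75601 = 0.91607.
Expected occupied = 112 × 0.91607 = 102.60 ≈ 103.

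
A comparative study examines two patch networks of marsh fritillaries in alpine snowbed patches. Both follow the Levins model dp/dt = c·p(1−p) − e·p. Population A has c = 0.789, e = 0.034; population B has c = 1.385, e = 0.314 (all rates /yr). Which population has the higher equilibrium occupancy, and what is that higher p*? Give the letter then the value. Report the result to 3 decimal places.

A, 0.957

A: p*_A = 1 − 0.034/0.789 = 0.9569.
B: p*_B = 1 − 0.314/1.385 = 0.7733.
A is higher at 0.9569.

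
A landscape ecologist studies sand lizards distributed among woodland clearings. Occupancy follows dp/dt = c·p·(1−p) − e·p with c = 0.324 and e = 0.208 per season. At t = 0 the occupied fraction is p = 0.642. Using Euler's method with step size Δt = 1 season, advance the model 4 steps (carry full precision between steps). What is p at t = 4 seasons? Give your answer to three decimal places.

0.484

Update rule: p ← p + [c·p·(1−p) − e·p]·Δt with Δt = 1.
t = 1: p = 0.64200 + (-0.05907) = 0.58293
t = 2: p = 0.58293 + (-0.04248) = 0.54045
t = 3: p = 0.54045 + (-0.03194) = 0.50851
t = 4: p = 0.50851 + (-0.02479) = 0.48372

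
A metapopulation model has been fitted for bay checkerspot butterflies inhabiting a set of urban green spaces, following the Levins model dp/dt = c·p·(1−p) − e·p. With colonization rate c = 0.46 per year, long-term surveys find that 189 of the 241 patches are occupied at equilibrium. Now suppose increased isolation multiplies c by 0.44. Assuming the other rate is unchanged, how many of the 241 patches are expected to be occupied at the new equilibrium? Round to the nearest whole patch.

Observed p* = 189/241 = 0.78423.
Balance c(1−p*) = e gives e = 0.46×(1 − 0.78423) = 0.09925.
New p* = 1 − e/c = 1 − 0.09925/0.20240 = 0.50963.
Expected occupied = 241 × 0.50963 = 122.82 ≈ 123.

123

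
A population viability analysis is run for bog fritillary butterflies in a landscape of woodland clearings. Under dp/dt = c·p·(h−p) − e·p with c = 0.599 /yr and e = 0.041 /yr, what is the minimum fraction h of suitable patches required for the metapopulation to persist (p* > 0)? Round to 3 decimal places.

p* = h − e/c is positive only when h > e/c.
h_min = e/c = 0.041/0.599 = 0.0684.

0.068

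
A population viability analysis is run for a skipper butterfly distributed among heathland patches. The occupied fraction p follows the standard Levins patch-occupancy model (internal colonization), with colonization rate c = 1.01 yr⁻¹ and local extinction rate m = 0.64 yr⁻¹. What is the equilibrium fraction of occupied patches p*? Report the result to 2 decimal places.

0.37

Setting dp/dt = 0 and dividing through by p* gives c·(1−p*) = m.
So p* = 1 − m/c = 1 − 0.64/1.01 = 1 − 0.6337 = 0.3663.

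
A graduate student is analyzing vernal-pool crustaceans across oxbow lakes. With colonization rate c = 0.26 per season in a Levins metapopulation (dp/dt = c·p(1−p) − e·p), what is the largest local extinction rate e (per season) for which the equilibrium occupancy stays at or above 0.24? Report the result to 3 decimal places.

0.198

1 − e/c ≥ 0.24 ⇒ e ≤ c(1 − 0.24) = 0.26 × 0.7600.
e_max = 0.1976.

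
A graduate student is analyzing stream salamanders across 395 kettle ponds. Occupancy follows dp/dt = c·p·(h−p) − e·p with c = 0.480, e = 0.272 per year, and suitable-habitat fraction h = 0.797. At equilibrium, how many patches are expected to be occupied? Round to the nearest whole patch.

91

p* = h − e/c = 0.797 − 0.5667 = 0.2303.
Expected occupied patches = N × p* = 395 × 0.2303 = 90.98 ≈ 91.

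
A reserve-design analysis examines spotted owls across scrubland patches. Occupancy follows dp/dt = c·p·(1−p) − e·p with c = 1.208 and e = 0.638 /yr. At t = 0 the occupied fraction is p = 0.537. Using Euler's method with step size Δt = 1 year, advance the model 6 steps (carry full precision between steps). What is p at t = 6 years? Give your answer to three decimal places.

0.472

Update rule: p ← p + [c·p·(1−p) − e·p]·Δt with Δt = 1.
t = 1: p = 0.53700 + (-0.04226) = 0.49474
t = 2: p = 0.49474 + (-0.01368) = 0.48106
t = 3: p = 0.48106 + (-0.00535) = 0.47571
t = 4: p = 0.47571 + (-0.00222) = 0.47349
t = 5: p = 0.47349 + (-0.00094) = 0.47256
t = 6: p = 0.47256 + (-0.00040) = 0.47216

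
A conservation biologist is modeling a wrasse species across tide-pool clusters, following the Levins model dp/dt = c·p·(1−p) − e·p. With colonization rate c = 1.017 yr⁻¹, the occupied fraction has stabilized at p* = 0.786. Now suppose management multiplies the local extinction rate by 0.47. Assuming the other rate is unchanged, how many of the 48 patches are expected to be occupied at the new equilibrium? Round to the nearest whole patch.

Balance c(1−p*) = e gives e = 1.017×(1 − 0.78600) = 0.21764.
New p* = 1 − e/c = 1 − 0.10229/1.01700 = 0.89942.
Expected occupied = 48 × 0.89942 = 43.17 ≈ 43.

43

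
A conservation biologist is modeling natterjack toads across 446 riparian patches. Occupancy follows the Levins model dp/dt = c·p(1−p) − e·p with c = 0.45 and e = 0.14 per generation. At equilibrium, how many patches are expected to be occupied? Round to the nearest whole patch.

307

p* = 1 − e/c = 1 − 0.14/0.45 = 0.6889.
Expected occupied patches = N × p* = 446 × 0.6889 = 307.24 ≈ 307.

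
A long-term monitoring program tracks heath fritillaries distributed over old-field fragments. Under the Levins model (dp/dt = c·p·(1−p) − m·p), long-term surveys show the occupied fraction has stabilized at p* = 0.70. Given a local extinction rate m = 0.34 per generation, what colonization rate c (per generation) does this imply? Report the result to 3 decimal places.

1.133

At equilibrium c(1−p*) = m, so c = m/(1−p*).
c = 0.34/(1 − 0.70) = 0.34/0.3000 = 1.1333.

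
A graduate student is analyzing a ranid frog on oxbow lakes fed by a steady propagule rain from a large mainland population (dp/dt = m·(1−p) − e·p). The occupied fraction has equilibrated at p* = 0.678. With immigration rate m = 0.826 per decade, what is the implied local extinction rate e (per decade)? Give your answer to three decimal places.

0.392

At equilibrium m(1−p*) = e·p*, so e = m(1−p*)/p*.
e = 0.826 × 0.3220 / 0.678 = 0.3923.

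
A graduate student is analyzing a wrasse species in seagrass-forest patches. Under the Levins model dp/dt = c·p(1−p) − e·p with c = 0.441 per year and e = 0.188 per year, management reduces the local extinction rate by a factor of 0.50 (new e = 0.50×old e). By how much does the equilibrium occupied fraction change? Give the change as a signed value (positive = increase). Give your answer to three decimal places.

Before: p* = 1 − 0.188/0.441 = 0.5737.
After the change, c = 0.441, e = 0.094, so p* = 1 − 0.094/0.441 = 0.7868.
Δp* = 0.7868 − 0.5737 = +0.2132.

0.213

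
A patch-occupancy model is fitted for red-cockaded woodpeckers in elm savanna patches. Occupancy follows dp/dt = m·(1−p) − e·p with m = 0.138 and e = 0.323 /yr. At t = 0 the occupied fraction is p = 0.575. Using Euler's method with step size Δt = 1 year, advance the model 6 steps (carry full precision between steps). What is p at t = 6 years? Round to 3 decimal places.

0.306

Update rule: p ← p + [m·(1−p) − e·p]·Δt with Δt = 1.
p: 0.57500 → 0.44792  (Δp = -0.12707)
p: 0.44792 → 0.37943  (Δp = -0.06849)
p: 0.37943 → 0.34251  (Δp = -0.03692)
p: 0.34251 → 0.32261  (Δp = -0.01990)
p: 0.32261 → 0.31189  (Δp = -0.01073)
p: 0.31189 → 0.30611  (Δp = -0.00578)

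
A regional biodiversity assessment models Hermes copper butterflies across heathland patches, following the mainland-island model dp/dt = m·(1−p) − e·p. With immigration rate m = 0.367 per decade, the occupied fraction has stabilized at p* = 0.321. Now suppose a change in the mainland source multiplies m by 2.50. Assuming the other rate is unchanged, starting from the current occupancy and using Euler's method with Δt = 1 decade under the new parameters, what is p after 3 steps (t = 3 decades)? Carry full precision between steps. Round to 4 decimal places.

Balance m(1−p*) = e·p* gives e = m(1−p*)/p* = 0.367×0.67900/0.32100 = 0.77630.
Starting from p₀ = 0.32100; update p ← p + (dp/dt)·Δt with the new parameters.
  1  |  dp/dt·Δt = +0.373789  |  p_1 = 0.694789
  2  |  dp/dt·Δt = -0.259336  |  p_2 = 0.435454
  3  |  dp/dt·Δt = +0.179928  |  p_3 = 0.615381

0.6154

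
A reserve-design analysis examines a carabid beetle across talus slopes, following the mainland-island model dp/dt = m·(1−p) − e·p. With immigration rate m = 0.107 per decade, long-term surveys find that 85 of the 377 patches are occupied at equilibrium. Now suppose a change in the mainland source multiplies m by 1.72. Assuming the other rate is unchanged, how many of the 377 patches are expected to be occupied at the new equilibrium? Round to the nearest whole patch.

Observed p* = 85/377 = 0.22546.
Balance m(1−p*) = e·p* gives e = m(1−p*)/p* = 0.107×0.77454/0.22546 = 0.36759.
New p* = m/(m+e) = 0.18404/(0.18404+0.36759) = 0.33363.
Expected occupied = 377 × 0.33363 = 125.78 ≈ 126.

126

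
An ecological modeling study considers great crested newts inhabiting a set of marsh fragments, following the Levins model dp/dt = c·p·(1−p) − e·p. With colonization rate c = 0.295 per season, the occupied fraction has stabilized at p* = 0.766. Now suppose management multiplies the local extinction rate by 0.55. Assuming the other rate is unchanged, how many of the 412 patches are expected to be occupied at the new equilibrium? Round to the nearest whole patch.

359

Balance c(1−p*) = e gives e = 0.295×(1 − 0.76600) = 0.06903.
New p* = 1 − e/c = 1 − 0.03797/0.29500 = 0.87129.
Expected occupied = 412 × 0.87129 = 358.97 ≈ 359.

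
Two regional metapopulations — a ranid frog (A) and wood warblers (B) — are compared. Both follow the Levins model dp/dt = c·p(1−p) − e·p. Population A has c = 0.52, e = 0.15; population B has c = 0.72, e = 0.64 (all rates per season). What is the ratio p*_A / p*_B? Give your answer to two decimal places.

6.40

A: p*_A = 1 − 0.15/0.52 = 0.7115.
B: p*_B = 1 − 0.64/0.72 = 0.1111.
p*_A / p*_B = 0.7115/0.1111 = 6.4038.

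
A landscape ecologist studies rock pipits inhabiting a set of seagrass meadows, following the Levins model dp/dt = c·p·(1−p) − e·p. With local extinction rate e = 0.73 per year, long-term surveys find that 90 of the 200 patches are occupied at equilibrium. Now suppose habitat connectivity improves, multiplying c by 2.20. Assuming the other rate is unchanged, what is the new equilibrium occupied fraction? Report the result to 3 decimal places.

0.750

Observed p* = 90/200 = 0.45000.
Balance c(1−p*) = e gives c = e/(1 − 0.45000) = 0.73/0.55000 = 1.32727.
New p* = 1 − e/c = 1 − 0.73000/2.91999 = 0.75000.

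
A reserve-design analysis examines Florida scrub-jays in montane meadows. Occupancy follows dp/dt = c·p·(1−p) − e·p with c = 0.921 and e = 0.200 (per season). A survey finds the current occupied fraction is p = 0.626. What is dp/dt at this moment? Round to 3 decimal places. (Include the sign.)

0.090

Colonization term: c·p·(1−p) = 0.921×0.626×0.3740 = 0.21563.
Extinction term: e·p = 0.12520.
dp/dt = 0.21563 − 0.12520 = 0.09043.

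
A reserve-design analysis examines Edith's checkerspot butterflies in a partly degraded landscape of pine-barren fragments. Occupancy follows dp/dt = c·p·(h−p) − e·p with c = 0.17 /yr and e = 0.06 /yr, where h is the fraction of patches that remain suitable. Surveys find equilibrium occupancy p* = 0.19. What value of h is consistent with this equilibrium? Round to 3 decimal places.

At equilibrium c(h−p*) = e, so h = p* + e/c.
h = 0.19 + 0.06/0.17 = 0.19 + 0.3529 = 0.5429.

0.543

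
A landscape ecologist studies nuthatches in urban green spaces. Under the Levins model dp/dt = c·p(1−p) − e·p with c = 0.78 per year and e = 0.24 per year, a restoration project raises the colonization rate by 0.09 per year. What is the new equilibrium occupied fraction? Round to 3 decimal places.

0.724

Before: p* = 1 − 0.24/0.78 = 0.6923.
After the change, c = 0.87, e = 0.24, so p* = 1 − 0.24/0.87 = 0.7241.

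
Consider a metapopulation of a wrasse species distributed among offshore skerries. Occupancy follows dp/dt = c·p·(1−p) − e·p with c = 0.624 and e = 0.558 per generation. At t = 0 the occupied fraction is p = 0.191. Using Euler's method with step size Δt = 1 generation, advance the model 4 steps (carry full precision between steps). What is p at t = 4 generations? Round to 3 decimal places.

0.159

Update rule: p ← p + [c·p·(1−p) − e·p]·Δt with Δt = 1.
p: 0.19100 → 0.18084  (Δp = -0.01016)
p: 0.18084 → 0.17237  (Δp = -0.00847)
p: 0.17237 → 0.16521  (Δp = -0.00716)
p: 0.16521 → 0.15908  (Δp = -0.00613)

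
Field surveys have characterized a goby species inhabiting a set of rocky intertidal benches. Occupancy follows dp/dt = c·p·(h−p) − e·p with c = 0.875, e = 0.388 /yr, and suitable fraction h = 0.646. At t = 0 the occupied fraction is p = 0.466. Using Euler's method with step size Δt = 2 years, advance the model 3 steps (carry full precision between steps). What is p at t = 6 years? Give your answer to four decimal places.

Update rule: p ← p + [c·p·(h−p) − e·p]·Δt with Δt = 2.
step 1: Δp = -0.21483, p = 0.25117
step 2: Δp = -0.02136, p = 0.22981
step 3: Δp = -0.01095, p = 0.21886

0.2189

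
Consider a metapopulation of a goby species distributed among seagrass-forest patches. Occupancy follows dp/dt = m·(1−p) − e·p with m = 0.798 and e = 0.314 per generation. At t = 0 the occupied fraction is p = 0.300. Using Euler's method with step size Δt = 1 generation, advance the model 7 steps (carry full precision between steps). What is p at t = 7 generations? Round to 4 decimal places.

Update rule: p ← p + [m·(1−p) − e·p]·Δt with Δt = 1.
t = 1: p = 0.30000 + (+0.46440) = 0.76440
t = 2: p = 0.76440 + (-0.05201) = 0.71239
t = 3: p = 0.71239 + (+0.00583) = 0.71821
t = 4: p = 0.71821 + (-0.00065) = 0.71756
t = 5: p = 0.71756 + (+0.00007) = 0.71763
t = 6: p = 0.71763 + (-0.00001) = 0.71763
t = 7: p = 0.71763 + (+0.00000) = 0.71763

0.7176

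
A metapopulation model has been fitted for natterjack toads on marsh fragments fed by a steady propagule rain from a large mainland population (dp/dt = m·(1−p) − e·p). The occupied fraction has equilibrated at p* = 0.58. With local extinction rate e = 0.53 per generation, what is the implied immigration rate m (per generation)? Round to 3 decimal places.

0.732

At equilibrium m(1−p*) = e·p*, so m = e·p*/(1−p*).
m = 0.53 × 0.58 / 0.4200 = 0.3074/0.4200 = 0.7319.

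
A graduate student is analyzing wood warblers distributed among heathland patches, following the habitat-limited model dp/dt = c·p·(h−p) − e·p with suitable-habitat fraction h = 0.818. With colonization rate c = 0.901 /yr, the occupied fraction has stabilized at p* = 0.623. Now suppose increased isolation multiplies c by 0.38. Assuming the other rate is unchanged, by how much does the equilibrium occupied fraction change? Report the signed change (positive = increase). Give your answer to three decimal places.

Balance c(h−p*) = e gives e = 0.901×(0.818 − 0.62300) = 0.17569.
New p* = 0.818 − e/c = 0.818 − 0.17569/0.34238 = 0.30486.
Δp* = 0.30486 − 0.62300 = -0.31814.

-0.318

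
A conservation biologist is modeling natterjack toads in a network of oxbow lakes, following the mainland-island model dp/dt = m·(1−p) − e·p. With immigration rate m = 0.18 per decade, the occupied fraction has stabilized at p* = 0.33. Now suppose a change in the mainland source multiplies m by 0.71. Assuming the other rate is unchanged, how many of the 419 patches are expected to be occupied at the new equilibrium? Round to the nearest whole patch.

109

Balance m(1−p*) = e·p* gives e = m(1−p*)/p* = 0.18×0.67000/0.33000 = 0.36545.
New p* = m/(m+e) = 0.12780/(0.12780+0.36545) = 0.25910.
Expected occupied = 419 × 0.25910 = 108.56 ≈ 109.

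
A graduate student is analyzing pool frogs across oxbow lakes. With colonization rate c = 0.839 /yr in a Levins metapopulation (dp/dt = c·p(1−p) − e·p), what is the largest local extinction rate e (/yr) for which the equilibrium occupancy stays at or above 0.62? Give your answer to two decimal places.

0.32

1 − e/c ≥ 0.62 ⇒ e ≤ c(1 − 0.62) = 0.839 × 0.3800.
e_max = 0.3188.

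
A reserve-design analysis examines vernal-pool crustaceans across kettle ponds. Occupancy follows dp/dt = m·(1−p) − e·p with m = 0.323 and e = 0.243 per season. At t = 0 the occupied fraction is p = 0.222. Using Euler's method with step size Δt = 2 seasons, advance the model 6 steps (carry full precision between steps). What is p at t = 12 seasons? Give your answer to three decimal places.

Update rule: p ← p + [m·(1−p) − e·p]·Δt with Δt = 2.
  1  |  dp/dt·Δt = +0.394696  |  p_1 = 0.616696
  2  |  dp/dt·Δt = -0.052100  |  p_2 = 0.564596
  3  |  dp/dt·Δt = +0.006877  |  p_3 = 0.571473
  4  |  dp/dt·Δt = -0.000908  |  p_4 = 0.570566
  5  |  dp/dt·Δt = +0.000120  |  p_5 = 0.570685
  6  |  dp/dt·Δt = -0.000016  |  p_6 = 0.570670

0.571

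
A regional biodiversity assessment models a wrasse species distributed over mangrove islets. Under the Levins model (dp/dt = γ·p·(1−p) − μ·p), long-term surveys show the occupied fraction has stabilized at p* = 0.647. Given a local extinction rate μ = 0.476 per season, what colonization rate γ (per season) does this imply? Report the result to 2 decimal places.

1.35

At equilibrium γ(1−p*) = μ, so γ = μ/(1−p*).
γ = 0.476/(1 − 0.647) = 0.476/0.3530 = 1.3484.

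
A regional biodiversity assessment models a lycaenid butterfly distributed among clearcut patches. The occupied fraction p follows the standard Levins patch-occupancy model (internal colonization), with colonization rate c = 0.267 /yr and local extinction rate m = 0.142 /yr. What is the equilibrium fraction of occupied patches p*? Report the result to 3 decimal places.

0.468

At equilibrium, colonization balances extinction: c·p*·(1−p*) = m·p*.
So p* = 1 − m/c = 1 − 0.142/0.267 = 1 − 0.5318 = 0.4682.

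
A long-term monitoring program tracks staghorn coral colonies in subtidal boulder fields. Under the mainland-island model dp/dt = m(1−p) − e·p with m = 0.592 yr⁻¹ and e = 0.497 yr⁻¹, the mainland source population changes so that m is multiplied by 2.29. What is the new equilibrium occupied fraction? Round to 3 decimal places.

0.732

Before: p* = 0.592/(0.592+0.497) = 0.5436.
After: m = 1.35568, e = 0.497; p* = 1.35568/1.8527 = 0.7317.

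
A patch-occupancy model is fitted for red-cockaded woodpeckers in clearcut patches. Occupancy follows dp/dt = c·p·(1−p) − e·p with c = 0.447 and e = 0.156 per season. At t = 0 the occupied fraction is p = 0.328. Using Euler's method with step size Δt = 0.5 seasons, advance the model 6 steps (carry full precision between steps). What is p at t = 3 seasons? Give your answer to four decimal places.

Update rule: p ← p + [c·p·(1−p) − e·p]·Δt with Δt = 0.5.
t = 0.5: p = 0.32800 + (+0.02368) = 0.35168
t = 1: p = 0.35168 + (+0.02353) = 0.37521
t = 1.5: p = 0.37521 + (+0.02313) = 0.39833
t = 2: p = 0.39833 + (+0.02249) = 0.42083
t = 2.5: p = 0.42083 + (+0.02165) = 0.44248
t = 3: p = 0.44248 + (+0.02062) = 0.46310

0.4631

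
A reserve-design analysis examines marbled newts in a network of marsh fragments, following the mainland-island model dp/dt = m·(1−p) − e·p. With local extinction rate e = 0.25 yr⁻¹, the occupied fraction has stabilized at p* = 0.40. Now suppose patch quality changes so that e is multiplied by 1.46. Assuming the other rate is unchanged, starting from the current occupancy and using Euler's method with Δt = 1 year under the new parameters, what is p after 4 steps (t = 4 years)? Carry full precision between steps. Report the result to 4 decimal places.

Balance m(1−p*) = e·p* gives m = e·p*/(1−p*) = 0.25×0.40000/0.60000 = 0.16667.
Starting from p₀ = 0.40000; update p ← p + (dp/dt)·Δt with the new parameters.
t = 1: p = 0.40000 + (-0.04600) = 0.35400
t = 2: p = 0.35400 + (-0.02154) = 0.33246
t = 3: p = 0.33246 + (-0.01009) = 0.32237
t = 4: p = 0.32237 + (-0.00473) = 0.31764

0.3176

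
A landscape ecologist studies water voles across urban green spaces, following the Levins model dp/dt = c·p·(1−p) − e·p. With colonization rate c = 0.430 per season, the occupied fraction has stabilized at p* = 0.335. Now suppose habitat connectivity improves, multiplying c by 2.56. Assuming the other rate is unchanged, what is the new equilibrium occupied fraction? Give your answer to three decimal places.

Balance c(1−p*) = e gives e = 0.430×(1 − 0.33500) = 0.28595.
New p* = 1 − e/c = 1 − 0.28595/1.10080 = 0.74023.

0.740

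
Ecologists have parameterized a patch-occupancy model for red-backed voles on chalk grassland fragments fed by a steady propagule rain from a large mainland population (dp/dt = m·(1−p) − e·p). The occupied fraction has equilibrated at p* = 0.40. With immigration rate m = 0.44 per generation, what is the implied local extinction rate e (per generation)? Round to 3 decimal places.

0.660

At equilibrium m(1−p*) = e·p*, so e = m(1−p*)/p*.
e = 0.44 × 0.6000 / 0.40 = 0.6600.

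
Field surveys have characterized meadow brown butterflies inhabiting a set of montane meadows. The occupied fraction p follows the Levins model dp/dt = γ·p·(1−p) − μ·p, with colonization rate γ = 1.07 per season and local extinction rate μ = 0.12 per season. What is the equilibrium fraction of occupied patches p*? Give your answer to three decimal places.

Setting dp/dt = 0 and dividing through by p* gives γ·(1−p*) = μ.
So p* = 1 − μ/γ = 1 − 0.12/1.07 = 1 − 0.1121 = 0.8879.

0.888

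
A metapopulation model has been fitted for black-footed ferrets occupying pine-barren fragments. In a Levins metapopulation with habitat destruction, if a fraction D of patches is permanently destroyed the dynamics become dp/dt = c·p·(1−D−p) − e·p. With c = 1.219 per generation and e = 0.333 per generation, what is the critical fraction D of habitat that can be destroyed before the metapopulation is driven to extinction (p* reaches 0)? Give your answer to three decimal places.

0.727

The nontrivial equilibrium is p* = (1−D) − e/c; extinction occurs when this hits zero.
So D_crit = 1 − e/c = 1 − 0.333/1.219 = 1 − 0.2732 = 0.7268.
This equals the undisturbed p*, a classic result of Lande's extension.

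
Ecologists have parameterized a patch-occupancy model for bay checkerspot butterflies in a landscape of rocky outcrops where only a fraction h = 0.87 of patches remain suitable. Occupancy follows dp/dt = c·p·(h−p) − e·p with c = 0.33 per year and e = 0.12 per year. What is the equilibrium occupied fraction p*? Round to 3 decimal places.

Setting dp/dt = 0 and dividing by p* gives c·(h−p*) = e.
So p* = h − e/c = 0.87 − 0.12/0.33 = 0.87 − 0.3636 = 0.5064.

0.506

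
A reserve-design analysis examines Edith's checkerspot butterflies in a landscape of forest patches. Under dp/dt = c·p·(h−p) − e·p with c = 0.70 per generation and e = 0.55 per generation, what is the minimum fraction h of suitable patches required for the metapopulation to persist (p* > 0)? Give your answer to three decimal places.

p* = h − e/c is positive only when h > e/c.
h_min = e/c = 0.55/0.70 = 0.7857.

0.786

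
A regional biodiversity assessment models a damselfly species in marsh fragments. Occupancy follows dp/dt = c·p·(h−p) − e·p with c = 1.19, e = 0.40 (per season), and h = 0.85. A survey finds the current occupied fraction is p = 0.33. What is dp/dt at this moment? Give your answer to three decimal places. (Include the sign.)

0.072

Colonization term: c·p·(h−p) = 1.19×0.33×0.5200 = 0.20420.
Extinction term: e·p = 0.13200.
dp/dt = 0.20420 − 0.13200 = 0.07220.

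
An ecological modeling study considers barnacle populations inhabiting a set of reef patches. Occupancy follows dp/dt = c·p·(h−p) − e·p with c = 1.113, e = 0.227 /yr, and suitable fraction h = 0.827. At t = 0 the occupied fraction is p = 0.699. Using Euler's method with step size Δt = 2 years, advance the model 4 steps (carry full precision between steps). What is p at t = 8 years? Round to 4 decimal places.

Update rule: p ← p + [c·p·(h−p) − e·p]·Δt with Δt = 2.
  1  |  dp/dt·Δt = -0.118181  |  p_1 = 0.580819
  2  |  dp/dt·Δt = +0.054597  |  p_2 = 0.635415
  3  |  dp/dt·Δt = -0.017495  |  p_3 = 0.617921
  4  |  dp/dt·Δt = +0.007051  |  p_4 = 0.624971

0.6250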